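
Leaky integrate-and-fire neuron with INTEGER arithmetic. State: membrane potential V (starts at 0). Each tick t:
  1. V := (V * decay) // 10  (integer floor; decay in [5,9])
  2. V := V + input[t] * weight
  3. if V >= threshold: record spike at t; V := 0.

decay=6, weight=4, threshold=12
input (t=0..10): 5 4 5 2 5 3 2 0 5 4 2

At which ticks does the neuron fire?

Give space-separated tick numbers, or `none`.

Answer: 0 1 2 4 5 8 9

Derivation:
t=0: input=5 -> V=0 FIRE
t=1: input=4 -> V=0 FIRE
t=2: input=5 -> V=0 FIRE
t=3: input=2 -> V=8
t=4: input=5 -> V=0 FIRE
t=5: input=3 -> V=0 FIRE
t=6: input=2 -> V=8
t=7: input=0 -> V=4
t=8: input=5 -> V=0 FIRE
t=9: input=4 -> V=0 FIRE
t=10: input=2 -> V=8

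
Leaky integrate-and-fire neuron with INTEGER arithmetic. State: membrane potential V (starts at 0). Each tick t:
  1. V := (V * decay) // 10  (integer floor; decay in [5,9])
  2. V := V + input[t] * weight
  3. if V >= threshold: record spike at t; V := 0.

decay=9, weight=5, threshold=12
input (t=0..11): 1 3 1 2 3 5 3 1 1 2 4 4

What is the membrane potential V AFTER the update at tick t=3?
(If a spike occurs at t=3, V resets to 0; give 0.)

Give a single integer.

Answer: 0

Derivation:
t=0: input=1 -> V=5
t=1: input=3 -> V=0 FIRE
t=2: input=1 -> V=5
t=3: input=2 -> V=0 FIRE
t=4: input=3 -> V=0 FIRE
t=5: input=5 -> V=0 FIRE
t=6: input=3 -> V=0 FIRE
t=7: input=1 -> V=5
t=8: input=1 -> V=9
t=9: input=2 -> V=0 FIRE
t=10: input=4 -> V=0 FIRE
t=11: input=4 -> V=0 FIRE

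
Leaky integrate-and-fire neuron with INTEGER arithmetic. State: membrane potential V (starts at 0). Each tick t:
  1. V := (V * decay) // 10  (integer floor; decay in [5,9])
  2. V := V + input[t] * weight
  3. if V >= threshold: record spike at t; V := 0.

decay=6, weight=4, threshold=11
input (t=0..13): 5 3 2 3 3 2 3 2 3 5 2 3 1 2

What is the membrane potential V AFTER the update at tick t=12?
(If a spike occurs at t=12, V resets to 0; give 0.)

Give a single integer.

Answer: 4

Derivation:
t=0: input=5 -> V=0 FIRE
t=1: input=3 -> V=0 FIRE
t=2: input=2 -> V=8
t=3: input=3 -> V=0 FIRE
t=4: input=3 -> V=0 FIRE
t=5: input=2 -> V=8
t=6: input=3 -> V=0 FIRE
t=7: input=2 -> V=8
t=8: input=3 -> V=0 FIRE
t=9: input=5 -> V=0 FIRE
t=10: input=2 -> V=8
t=11: input=3 -> V=0 FIRE
t=12: input=1 -> V=4
t=13: input=2 -> V=10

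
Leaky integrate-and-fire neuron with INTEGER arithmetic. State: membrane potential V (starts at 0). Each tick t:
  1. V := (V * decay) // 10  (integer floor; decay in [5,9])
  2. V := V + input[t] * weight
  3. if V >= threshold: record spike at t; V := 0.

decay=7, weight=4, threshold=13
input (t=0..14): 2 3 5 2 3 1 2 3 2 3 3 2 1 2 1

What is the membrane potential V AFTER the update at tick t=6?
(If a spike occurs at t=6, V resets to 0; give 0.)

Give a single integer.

Answer: 10

Derivation:
t=0: input=2 -> V=8
t=1: input=3 -> V=0 FIRE
t=2: input=5 -> V=0 FIRE
t=3: input=2 -> V=8
t=4: input=3 -> V=0 FIRE
t=5: input=1 -> V=4
t=6: input=2 -> V=10
t=7: input=3 -> V=0 FIRE
t=8: input=2 -> V=8
t=9: input=3 -> V=0 FIRE
t=10: input=3 -> V=12
t=11: input=2 -> V=0 FIRE
t=12: input=1 -> V=4
t=13: input=2 -> V=10
t=14: input=1 -> V=11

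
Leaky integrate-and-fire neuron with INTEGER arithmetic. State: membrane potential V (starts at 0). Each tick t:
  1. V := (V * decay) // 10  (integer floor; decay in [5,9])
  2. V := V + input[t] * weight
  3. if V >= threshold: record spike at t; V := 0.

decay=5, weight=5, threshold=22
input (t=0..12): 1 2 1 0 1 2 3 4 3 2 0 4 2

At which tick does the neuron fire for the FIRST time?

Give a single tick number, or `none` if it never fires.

t=0: input=1 -> V=5
t=1: input=2 -> V=12
t=2: input=1 -> V=11
t=3: input=0 -> V=5
t=4: input=1 -> V=7
t=5: input=2 -> V=13
t=6: input=3 -> V=21
t=7: input=4 -> V=0 FIRE
t=8: input=3 -> V=15
t=9: input=2 -> V=17
t=10: input=0 -> V=8
t=11: input=4 -> V=0 FIRE
t=12: input=2 -> V=10

Answer: 7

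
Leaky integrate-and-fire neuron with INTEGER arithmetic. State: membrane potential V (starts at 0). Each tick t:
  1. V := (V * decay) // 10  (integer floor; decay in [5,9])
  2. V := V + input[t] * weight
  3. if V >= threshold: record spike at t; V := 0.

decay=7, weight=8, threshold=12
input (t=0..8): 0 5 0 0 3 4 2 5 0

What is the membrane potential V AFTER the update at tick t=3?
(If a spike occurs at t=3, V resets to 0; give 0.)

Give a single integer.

t=0: input=0 -> V=0
t=1: input=5 -> V=0 FIRE
t=2: input=0 -> V=0
t=3: input=0 -> V=0
t=4: input=3 -> V=0 FIRE
t=5: input=4 -> V=0 FIRE
t=6: input=2 -> V=0 FIRE
t=7: input=5 -> V=0 FIRE
t=8: input=0 -> V=0

Answer: 0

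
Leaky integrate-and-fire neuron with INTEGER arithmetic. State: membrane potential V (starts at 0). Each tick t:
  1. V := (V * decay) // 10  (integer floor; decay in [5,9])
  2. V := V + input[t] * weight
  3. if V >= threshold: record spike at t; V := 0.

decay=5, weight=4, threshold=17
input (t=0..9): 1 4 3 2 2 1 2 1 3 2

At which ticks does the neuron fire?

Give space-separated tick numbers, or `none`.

Answer: 1 8

Derivation:
t=0: input=1 -> V=4
t=1: input=4 -> V=0 FIRE
t=2: input=3 -> V=12
t=3: input=2 -> V=14
t=4: input=2 -> V=15
t=5: input=1 -> V=11
t=6: input=2 -> V=13
t=7: input=1 -> V=10
t=8: input=3 -> V=0 FIRE
t=9: input=2 -> V=8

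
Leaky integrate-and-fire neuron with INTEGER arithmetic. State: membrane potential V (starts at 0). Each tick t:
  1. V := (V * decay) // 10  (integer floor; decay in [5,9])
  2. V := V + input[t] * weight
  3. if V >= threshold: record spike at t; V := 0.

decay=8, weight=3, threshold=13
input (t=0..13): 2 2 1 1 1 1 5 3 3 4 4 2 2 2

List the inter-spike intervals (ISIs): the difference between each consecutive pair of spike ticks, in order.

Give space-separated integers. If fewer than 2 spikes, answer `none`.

Answer: 2 2 3

Derivation:
t=0: input=2 -> V=6
t=1: input=2 -> V=10
t=2: input=1 -> V=11
t=3: input=1 -> V=11
t=4: input=1 -> V=11
t=5: input=1 -> V=11
t=6: input=5 -> V=0 FIRE
t=7: input=3 -> V=9
t=8: input=3 -> V=0 FIRE
t=9: input=4 -> V=12
t=10: input=4 -> V=0 FIRE
t=11: input=2 -> V=6
t=12: input=2 -> V=10
t=13: input=2 -> V=0 FIRE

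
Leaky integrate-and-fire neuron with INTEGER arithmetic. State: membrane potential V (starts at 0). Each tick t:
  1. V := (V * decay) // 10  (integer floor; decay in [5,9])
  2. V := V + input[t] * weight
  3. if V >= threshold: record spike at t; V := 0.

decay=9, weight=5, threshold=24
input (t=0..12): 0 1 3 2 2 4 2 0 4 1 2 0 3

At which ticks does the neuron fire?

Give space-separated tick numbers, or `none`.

Answer: 3 5 8 12

Derivation:
t=0: input=0 -> V=0
t=1: input=1 -> V=5
t=2: input=3 -> V=19
t=3: input=2 -> V=0 FIRE
t=4: input=2 -> V=10
t=5: input=4 -> V=0 FIRE
t=6: input=2 -> V=10
t=7: input=0 -> V=9
t=8: input=4 -> V=0 FIRE
t=9: input=1 -> V=5
t=10: input=2 -> V=14
t=11: input=0 -> V=12
t=12: input=3 -> V=0 FIRE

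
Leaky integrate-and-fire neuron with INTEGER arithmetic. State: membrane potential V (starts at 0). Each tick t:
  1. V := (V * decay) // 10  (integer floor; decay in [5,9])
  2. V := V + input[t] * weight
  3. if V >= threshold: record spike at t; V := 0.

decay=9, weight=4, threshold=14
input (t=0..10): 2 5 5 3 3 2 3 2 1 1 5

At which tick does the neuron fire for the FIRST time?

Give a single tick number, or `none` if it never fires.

t=0: input=2 -> V=8
t=1: input=5 -> V=0 FIRE
t=2: input=5 -> V=0 FIRE
t=3: input=3 -> V=12
t=4: input=3 -> V=0 FIRE
t=5: input=2 -> V=8
t=6: input=3 -> V=0 FIRE
t=7: input=2 -> V=8
t=8: input=1 -> V=11
t=9: input=1 -> V=13
t=10: input=5 -> V=0 FIRE

Answer: 1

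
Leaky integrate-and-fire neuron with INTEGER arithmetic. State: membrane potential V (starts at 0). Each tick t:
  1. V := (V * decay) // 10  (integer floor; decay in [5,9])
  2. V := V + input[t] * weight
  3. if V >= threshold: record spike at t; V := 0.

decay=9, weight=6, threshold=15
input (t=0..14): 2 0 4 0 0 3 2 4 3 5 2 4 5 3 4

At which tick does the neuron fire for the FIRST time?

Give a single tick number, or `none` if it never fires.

t=0: input=2 -> V=12
t=1: input=0 -> V=10
t=2: input=4 -> V=0 FIRE
t=3: input=0 -> V=0
t=4: input=0 -> V=0
t=5: input=3 -> V=0 FIRE
t=6: input=2 -> V=12
t=7: input=4 -> V=0 FIRE
t=8: input=3 -> V=0 FIRE
t=9: input=5 -> V=0 FIRE
t=10: input=2 -> V=12
t=11: input=4 -> V=0 FIRE
t=12: input=5 -> V=0 FIRE
t=13: input=3 -> V=0 FIRE
t=14: input=4 -> V=0 FIRE

Answer: 2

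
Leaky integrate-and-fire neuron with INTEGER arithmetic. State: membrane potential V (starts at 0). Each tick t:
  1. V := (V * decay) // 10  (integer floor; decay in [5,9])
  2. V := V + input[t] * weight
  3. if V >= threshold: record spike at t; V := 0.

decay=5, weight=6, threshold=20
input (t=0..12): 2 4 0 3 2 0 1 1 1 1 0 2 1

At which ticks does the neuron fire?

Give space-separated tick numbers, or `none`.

Answer: 1 4

Derivation:
t=0: input=2 -> V=12
t=1: input=4 -> V=0 FIRE
t=2: input=0 -> V=0
t=3: input=3 -> V=18
t=4: input=2 -> V=0 FIRE
t=5: input=0 -> V=0
t=6: input=1 -> V=6
t=7: input=1 -> V=9
t=8: input=1 -> V=10
t=9: input=1 -> V=11
t=10: input=0 -> V=5
t=11: input=2 -> V=14
t=12: input=1 -> V=13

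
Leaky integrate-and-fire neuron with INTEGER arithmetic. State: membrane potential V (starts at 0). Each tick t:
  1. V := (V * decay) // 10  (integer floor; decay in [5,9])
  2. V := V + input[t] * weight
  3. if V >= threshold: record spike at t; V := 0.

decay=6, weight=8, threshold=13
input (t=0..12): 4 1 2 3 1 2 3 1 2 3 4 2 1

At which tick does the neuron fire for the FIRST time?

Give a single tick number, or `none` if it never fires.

t=0: input=4 -> V=0 FIRE
t=1: input=1 -> V=8
t=2: input=2 -> V=0 FIRE
t=3: input=3 -> V=0 FIRE
t=4: input=1 -> V=8
t=5: input=2 -> V=0 FIRE
t=6: input=3 -> V=0 FIRE
t=7: input=1 -> V=8
t=8: input=2 -> V=0 FIRE
t=9: input=3 -> V=0 FIRE
t=10: input=4 -> V=0 FIRE
t=11: input=2 -> V=0 FIRE
t=12: input=1 -> V=8

Answer: 0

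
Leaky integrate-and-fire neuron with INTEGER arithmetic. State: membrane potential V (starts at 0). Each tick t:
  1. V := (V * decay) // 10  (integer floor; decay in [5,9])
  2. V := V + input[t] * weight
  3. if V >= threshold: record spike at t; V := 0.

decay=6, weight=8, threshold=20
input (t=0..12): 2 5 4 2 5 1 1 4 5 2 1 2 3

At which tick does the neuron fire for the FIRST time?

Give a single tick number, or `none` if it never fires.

t=0: input=2 -> V=16
t=1: input=5 -> V=0 FIRE
t=2: input=4 -> V=0 FIRE
t=3: input=2 -> V=16
t=4: input=5 -> V=0 FIRE
t=5: input=1 -> V=8
t=6: input=1 -> V=12
t=7: input=4 -> V=0 FIRE
t=8: input=5 -> V=0 FIRE
t=9: input=2 -> V=16
t=10: input=1 -> V=17
t=11: input=2 -> V=0 FIRE
t=12: input=3 -> V=0 FIRE

Answer: 1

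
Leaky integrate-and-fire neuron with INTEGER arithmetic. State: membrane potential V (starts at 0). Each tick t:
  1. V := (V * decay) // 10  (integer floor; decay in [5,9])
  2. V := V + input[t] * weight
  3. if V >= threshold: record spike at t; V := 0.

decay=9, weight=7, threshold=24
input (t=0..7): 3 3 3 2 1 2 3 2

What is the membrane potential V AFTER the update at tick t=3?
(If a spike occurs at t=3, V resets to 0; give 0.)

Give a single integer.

t=0: input=3 -> V=21
t=1: input=3 -> V=0 FIRE
t=2: input=3 -> V=21
t=3: input=2 -> V=0 FIRE
t=4: input=1 -> V=7
t=5: input=2 -> V=20
t=6: input=3 -> V=0 FIRE
t=7: input=2 -> V=14

Answer: 0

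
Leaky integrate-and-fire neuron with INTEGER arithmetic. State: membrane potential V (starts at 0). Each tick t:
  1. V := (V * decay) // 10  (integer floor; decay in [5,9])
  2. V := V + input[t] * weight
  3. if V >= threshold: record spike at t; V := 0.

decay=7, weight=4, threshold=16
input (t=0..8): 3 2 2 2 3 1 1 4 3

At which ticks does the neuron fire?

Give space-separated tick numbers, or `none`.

t=0: input=3 -> V=12
t=1: input=2 -> V=0 FIRE
t=2: input=2 -> V=8
t=3: input=2 -> V=13
t=4: input=3 -> V=0 FIRE
t=5: input=1 -> V=4
t=6: input=1 -> V=6
t=7: input=4 -> V=0 FIRE
t=8: input=3 -> V=12

Answer: 1 4 7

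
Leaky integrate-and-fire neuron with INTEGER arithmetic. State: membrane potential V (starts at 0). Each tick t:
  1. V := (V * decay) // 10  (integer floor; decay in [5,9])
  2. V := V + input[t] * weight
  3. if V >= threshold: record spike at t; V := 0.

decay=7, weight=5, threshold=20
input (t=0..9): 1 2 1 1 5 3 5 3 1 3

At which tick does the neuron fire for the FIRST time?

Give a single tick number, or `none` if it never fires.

t=0: input=1 -> V=5
t=1: input=2 -> V=13
t=2: input=1 -> V=14
t=3: input=1 -> V=14
t=4: input=5 -> V=0 FIRE
t=5: input=3 -> V=15
t=6: input=5 -> V=0 FIRE
t=7: input=3 -> V=15
t=8: input=1 -> V=15
t=9: input=3 -> V=0 FIRE

Answer: 4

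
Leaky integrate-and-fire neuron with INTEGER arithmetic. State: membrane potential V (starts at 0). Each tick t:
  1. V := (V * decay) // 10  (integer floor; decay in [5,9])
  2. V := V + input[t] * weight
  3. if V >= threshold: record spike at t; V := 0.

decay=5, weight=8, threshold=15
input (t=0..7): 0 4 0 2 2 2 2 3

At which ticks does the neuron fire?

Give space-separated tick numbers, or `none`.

t=0: input=0 -> V=0
t=1: input=4 -> V=0 FIRE
t=2: input=0 -> V=0
t=3: input=2 -> V=0 FIRE
t=4: input=2 -> V=0 FIRE
t=5: input=2 -> V=0 FIRE
t=6: input=2 -> V=0 FIRE
t=7: input=3 -> V=0 FIRE

Answer: 1 3 4 5 6 7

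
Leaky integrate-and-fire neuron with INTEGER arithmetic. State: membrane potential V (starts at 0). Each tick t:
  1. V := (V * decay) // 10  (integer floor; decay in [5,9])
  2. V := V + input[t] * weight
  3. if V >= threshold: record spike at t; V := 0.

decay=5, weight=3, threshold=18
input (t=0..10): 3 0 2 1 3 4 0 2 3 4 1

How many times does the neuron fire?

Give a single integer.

t=0: input=3 -> V=9
t=1: input=0 -> V=4
t=2: input=2 -> V=8
t=3: input=1 -> V=7
t=4: input=3 -> V=12
t=5: input=4 -> V=0 FIRE
t=6: input=0 -> V=0
t=7: input=2 -> V=6
t=8: input=3 -> V=12
t=9: input=4 -> V=0 FIRE
t=10: input=1 -> V=3

Answer: 2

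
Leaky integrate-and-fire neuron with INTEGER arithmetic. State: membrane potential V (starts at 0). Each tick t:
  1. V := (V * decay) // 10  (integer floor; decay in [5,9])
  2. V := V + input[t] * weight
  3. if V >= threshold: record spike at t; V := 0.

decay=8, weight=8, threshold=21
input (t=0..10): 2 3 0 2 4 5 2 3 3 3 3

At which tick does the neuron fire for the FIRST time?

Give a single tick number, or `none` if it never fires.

t=0: input=2 -> V=16
t=1: input=3 -> V=0 FIRE
t=2: input=0 -> V=0
t=3: input=2 -> V=16
t=4: input=4 -> V=0 FIRE
t=5: input=5 -> V=0 FIRE
t=6: input=2 -> V=16
t=7: input=3 -> V=0 FIRE
t=8: input=3 -> V=0 FIRE
t=9: input=3 -> V=0 FIRE
t=10: input=3 -> V=0 FIRE

Answer: 1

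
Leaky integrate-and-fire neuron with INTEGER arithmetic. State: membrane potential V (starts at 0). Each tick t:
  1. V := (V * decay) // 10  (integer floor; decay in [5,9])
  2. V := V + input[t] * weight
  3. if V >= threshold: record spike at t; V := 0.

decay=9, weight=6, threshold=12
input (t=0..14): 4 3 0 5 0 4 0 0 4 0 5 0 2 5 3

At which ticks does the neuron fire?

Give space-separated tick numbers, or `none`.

Answer: 0 1 3 5 8 10 12 13 14

Derivation:
t=0: input=4 -> V=0 FIRE
t=1: input=3 -> V=0 FIRE
t=2: input=0 -> V=0
t=3: input=5 -> V=0 FIRE
t=4: input=0 -> V=0
t=5: input=4 -> V=0 FIRE
t=6: input=0 -> V=0
t=7: input=0 -> V=0
t=8: input=4 -> V=0 FIRE
t=9: input=0 -> V=0
t=10: input=5 -> V=0 FIRE
t=11: input=0 -> V=0
t=12: input=2 -> V=0 FIRE
t=13: input=5 -> V=0 FIRE
t=14: input=3 -> V=0 FIRE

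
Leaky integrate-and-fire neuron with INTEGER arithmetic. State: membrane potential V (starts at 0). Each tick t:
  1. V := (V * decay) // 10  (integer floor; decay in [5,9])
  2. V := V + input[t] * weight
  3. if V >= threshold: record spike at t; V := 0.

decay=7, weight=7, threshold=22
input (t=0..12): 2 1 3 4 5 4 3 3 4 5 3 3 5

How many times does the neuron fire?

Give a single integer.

t=0: input=2 -> V=14
t=1: input=1 -> V=16
t=2: input=3 -> V=0 FIRE
t=3: input=4 -> V=0 FIRE
t=4: input=5 -> V=0 FIRE
t=5: input=4 -> V=0 FIRE
t=6: input=3 -> V=21
t=7: input=3 -> V=0 FIRE
t=8: input=4 -> V=0 FIRE
t=9: input=5 -> V=0 FIRE
t=10: input=3 -> V=21
t=11: input=3 -> V=0 FIRE
t=12: input=5 -> V=0 FIRE

Answer: 9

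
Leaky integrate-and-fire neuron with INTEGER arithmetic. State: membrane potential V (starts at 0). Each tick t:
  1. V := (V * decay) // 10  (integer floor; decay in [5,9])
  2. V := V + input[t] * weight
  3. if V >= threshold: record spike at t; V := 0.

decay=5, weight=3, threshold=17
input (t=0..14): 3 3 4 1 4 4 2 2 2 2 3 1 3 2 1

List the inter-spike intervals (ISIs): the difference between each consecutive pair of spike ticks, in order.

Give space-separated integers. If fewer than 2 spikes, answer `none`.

t=0: input=3 -> V=9
t=1: input=3 -> V=13
t=2: input=4 -> V=0 FIRE
t=3: input=1 -> V=3
t=4: input=4 -> V=13
t=5: input=4 -> V=0 FIRE
t=6: input=2 -> V=6
t=7: input=2 -> V=9
t=8: input=2 -> V=10
t=9: input=2 -> V=11
t=10: input=3 -> V=14
t=11: input=1 -> V=10
t=12: input=3 -> V=14
t=13: input=2 -> V=13
t=14: input=1 -> V=9

Answer: 3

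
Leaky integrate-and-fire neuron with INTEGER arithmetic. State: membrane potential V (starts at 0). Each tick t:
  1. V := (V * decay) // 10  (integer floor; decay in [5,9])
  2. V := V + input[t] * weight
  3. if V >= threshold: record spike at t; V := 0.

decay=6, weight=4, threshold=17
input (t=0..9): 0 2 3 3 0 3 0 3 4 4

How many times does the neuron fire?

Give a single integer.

t=0: input=0 -> V=0
t=1: input=2 -> V=8
t=2: input=3 -> V=16
t=3: input=3 -> V=0 FIRE
t=4: input=0 -> V=0
t=5: input=3 -> V=12
t=6: input=0 -> V=7
t=7: input=3 -> V=16
t=8: input=4 -> V=0 FIRE
t=9: input=4 -> V=16

Answer: 2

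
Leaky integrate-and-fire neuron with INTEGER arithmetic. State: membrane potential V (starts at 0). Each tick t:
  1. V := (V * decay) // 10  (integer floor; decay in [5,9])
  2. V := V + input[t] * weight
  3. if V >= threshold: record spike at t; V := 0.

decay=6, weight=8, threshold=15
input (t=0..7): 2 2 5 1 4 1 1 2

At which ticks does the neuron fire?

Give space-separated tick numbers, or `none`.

Answer: 0 1 2 4 7

Derivation:
t=0: input=2 -> V=0 FIRE
t=1: input=2 -> V=0 FIRE
t=2: input=5 -> V=0 FIRE
t=3: input=1 -> V=8
t=4: input=4 -> V=0 FIRE
t=5: input=1 -> V=8
t=6: input=1 -> V=12
t=7: input=2 -> V=0 FIRE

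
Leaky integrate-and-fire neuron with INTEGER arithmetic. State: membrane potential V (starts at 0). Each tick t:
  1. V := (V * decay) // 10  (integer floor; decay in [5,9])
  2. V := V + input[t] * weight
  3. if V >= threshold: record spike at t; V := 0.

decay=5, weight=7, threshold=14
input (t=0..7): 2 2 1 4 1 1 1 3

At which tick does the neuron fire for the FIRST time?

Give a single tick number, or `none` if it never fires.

Answer: 0

Derivation:
t=0: input=2 -> V=0 FIRE
t=1: input=2 -> V=0 FIRE
t=2: input=1 -> V=7
t=3: input=4 -> V=0 FIRE
t=4: input=1 -> V=7
t=5: input=1 -> V=10
t=6: input=1 -> V=12
t=7: input=3 -> V=0 FIRE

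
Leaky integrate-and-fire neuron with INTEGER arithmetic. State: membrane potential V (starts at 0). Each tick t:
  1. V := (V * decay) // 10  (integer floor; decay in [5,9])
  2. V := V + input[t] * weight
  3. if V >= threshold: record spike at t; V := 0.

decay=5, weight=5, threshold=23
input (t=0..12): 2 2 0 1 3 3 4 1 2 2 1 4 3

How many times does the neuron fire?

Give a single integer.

Answer: 2

Derivation:
t=0: input=2 -> V=10
t=1: input=2 -> V=15
t=2: input=0 -> V=7
t=3: input=1 -> V=8
t=4: input=3 -> V=19
t=5: input=3 -> V=0 FIRE
t=6: input=4 -> V=20
t=7: input=1 -> V=15
t=8: input=2 -> V=17
t=9: input=2 -> V=18
t=10: input=1 -> V=14
t=11: input=4 -> V=0 FIRE
t=12: input=3 -> V=15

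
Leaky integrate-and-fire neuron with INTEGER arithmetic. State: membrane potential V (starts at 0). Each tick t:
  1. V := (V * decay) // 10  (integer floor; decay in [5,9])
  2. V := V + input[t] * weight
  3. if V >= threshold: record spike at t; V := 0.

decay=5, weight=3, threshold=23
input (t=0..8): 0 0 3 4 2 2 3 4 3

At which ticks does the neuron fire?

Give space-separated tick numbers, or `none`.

Answer: none

Derivation:
t=0: input=0 -> V=0
t=1: input=0 -> V=0
t=2: input=3 -> V=9
t=3: input=4 -> V=16
t=4: input=2 -> V=14
t=5: input=2 -> V=13
t=6: input=3 -> V=15
t=7: input=4 -> V=19
t=8: input=3 -> V=18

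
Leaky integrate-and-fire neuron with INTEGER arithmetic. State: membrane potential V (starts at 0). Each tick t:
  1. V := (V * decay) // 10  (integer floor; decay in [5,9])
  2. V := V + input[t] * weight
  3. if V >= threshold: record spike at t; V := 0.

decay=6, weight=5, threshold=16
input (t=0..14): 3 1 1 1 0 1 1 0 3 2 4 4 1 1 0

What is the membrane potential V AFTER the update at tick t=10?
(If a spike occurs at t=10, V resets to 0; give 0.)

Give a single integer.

Answer: 0

Derivation:
t=0: input=3 -> V=15
t=1: input=1 -> V=14
t=2: input=1 -> V=13
t=3: input=1 -> V=12
t=4: input=0 -> V=7
t=5: input=1 -> V=9
t=6: input=1 -> V=10
t=7: input=0 -> V=6
t=8: input=3 -> V=0 FIRE
t=9: input=2 -> V=10
t=10: input=4 -> V=0 FIRE
t=11: input=4 -> V=0 FIRE
t=12: input=1 -> V=5
t=13: input=1 -> V=8
t=14: input=0 -> V=4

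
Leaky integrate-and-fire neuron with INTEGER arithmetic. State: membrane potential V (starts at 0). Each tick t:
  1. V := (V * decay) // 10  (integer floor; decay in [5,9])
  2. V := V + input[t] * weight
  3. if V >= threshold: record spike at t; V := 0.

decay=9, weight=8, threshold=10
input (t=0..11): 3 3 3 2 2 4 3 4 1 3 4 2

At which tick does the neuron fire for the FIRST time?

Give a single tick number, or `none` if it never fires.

Answer: 0

Derivation:
t=0: input=3 -> V=0 FIRE
t=1: input=3 -> V=0 FIRE
t=2: input=3 -> V=0 FIRE
t=3: input=2 -> V=0 FIRE
t=4: input=2 -> V=0 FIRE
t=5: input=4 -> V=0 FIRE
t=6: input=3 -> V=0 FIRE
t=7: input=4 -> V=0 FIRE
t=8: input=1 -> V=8
t=9: input=3 -> V=0 FIRE
t=10: input=4 -> V=0 FIRE
t=11: input=2 -> V=0 FIRE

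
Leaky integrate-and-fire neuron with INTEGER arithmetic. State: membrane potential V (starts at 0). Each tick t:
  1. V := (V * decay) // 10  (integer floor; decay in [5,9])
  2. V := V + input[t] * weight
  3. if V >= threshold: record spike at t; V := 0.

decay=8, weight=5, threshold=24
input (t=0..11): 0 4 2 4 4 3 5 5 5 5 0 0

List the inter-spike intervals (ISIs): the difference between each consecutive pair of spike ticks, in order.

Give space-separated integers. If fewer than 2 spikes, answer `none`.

t=0: input=0 -> V=0
t=1: input=4 -> V=20
t=2: input=2 -> V=0 FIRE
t=3: input=4 -> V=20
t=4: input=4 -> V=0 FIRE
t=5: input=3 -> V=15
t=6: input=5 -> V=0 FIRE
t=7: input=5 -> V=0 FIRE
t=8: input=5 -> V=0 FIRE
t=9: input=5 -> V=0 FIRE
t=10: input=0 -> V=0
t=11: input=0 -> V=0

Answer: 2 2 1 1 1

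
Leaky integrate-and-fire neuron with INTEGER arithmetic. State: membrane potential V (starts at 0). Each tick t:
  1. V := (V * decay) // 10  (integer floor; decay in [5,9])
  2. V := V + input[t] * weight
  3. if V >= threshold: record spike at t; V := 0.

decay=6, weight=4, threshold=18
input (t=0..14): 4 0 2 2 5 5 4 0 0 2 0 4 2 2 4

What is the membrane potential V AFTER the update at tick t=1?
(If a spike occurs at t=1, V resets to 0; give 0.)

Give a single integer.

Answer: 9

Derivation:
t=0: input=4 -> V=16
t=1: input=0 -> V=9
t=2: input=2 -> V=13
t=3: input=2 -> V=15
t=4: input=5 -> V=0 FIRE
t=5: input=5 -> V=0 FIRE
t=6: input=4 -> V=16
t=7: input=0 -> V=9
t=8: input=0 -> V=5
t=9: input=2 -> V=11
t=10: input=0 -> V=6
t=11: input=4 -> V=0 FIRE
t=12: input=2 -> V=8
t=13: input=2 -> V=12
t=14: input=4 -> V=0 FIRE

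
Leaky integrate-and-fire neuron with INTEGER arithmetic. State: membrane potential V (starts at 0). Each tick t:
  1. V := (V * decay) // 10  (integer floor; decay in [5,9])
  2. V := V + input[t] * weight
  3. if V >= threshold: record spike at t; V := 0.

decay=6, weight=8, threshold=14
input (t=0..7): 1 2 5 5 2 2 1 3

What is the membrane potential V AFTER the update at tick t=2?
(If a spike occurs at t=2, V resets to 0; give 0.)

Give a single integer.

t=0: input=1 -> V=8
t=1: input=2 -> V=0 FIRE
t=2: input=5 -> V=0 FIRE
t=3: input=5 -> V=0 FIRE
t=4: input=2 -> V=0 FIRE
t=5: input=2 -> V=0 FIRE
t=6: input=1 -> V=8
t=7: input=3 -> V=0 FIRE

Answer: 0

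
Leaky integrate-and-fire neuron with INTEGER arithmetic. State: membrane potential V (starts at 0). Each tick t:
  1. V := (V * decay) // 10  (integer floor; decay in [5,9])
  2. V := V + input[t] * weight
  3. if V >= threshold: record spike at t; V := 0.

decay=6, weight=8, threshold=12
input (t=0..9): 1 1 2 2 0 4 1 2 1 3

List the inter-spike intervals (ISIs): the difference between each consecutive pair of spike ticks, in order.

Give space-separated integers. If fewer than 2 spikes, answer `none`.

t=0: input=1 -> V=8
t=1: input=1 -> V=0 FIRE
t=2: input=2 -> V=0 FIRE
t=3: input=2 -> V=0 FIRE
t=4: input=0 -> V=0
t=5: input=4 -> V=0 FIRE
t=6: input=1 -> V=8
t=7: input=2 -> V=0 FIRE
t=8: input=1 -> V=8
t=9: input=3 -> V=0 FIRE

Answer: 1 1 2 2 2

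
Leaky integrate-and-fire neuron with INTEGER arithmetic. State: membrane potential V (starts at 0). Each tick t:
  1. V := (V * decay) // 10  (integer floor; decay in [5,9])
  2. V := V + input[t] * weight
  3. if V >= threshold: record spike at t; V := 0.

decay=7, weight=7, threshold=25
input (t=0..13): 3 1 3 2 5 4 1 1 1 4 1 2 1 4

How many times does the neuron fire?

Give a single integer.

Answer: 5

Derivation:
t=0: input=3 -> V=21
t=1: input=1 -> V=21
t=2: input=3 -> V=0 FIRE
t=3: input=2 -> V=14
t=4: input=5 -> V=0 FIRE
t=5: input=4 -> V=0 FIRE
t=6: input=1 -> V=7
t=7: input=1 -> V=11
t=8: input=1 -> V=14
t=9: input=4 -> V=0 FIRE
t=10: input=1 -> V=7
t=11: input=2 -> V=18
t=12: input=1 -> V=19
t=13: input=4 -> V=0 FIRE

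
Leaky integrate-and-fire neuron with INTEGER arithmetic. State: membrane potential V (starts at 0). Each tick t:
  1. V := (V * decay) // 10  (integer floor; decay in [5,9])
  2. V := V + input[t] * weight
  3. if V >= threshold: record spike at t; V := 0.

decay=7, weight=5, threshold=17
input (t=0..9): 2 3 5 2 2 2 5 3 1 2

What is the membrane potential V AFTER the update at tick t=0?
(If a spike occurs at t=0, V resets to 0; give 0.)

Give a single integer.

t=0: input=2 -> V=10
t=1: input=3 -> V=0 FIRE
t=2: input=5 -> V=0 FIRE
t=3: input=2 -> V=10
t=4: input=2 -> V=0 FIRE
t=5: input=2 -> V=10
t=6: input=5 -> V=0 FIRE
t=7: input=3 -> V=15
t=8: input=1 -> V=15
t=9: input=2 -> V=0 FIRE

Answer: 10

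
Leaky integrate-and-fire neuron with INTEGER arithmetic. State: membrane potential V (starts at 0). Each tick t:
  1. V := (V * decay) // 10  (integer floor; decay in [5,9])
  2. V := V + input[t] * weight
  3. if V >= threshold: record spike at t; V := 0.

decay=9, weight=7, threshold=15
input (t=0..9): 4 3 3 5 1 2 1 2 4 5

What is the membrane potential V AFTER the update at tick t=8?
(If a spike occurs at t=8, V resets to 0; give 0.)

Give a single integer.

Answer: 0

Derivation:
t=0: input=4 -> V=0 FIRE
t=1: input=3 -> V=0 FIRE
t=2: input=3 -> V=0 FIRE
t=3: input=5 -> V=0 FIRE
t=4: input=1 -> V=7
t=5: input=2 -> V=0 FIRE
t=6: input=1 -> V=7
t=7: input=2 -> V=0 FIRE
t=8: input=4 -> V=0 FIRE
t=9: input=5 -> V=0 FIRE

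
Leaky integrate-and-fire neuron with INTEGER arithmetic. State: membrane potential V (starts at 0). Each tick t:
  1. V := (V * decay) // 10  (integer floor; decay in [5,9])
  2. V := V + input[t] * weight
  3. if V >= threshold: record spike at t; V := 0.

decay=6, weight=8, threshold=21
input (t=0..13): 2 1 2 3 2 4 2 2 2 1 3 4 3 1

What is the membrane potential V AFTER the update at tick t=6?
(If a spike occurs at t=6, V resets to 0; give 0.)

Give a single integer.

Answer: 16

Derivation:
t=0: input=2 -> V=16
t=1: input=1 -> V=17
t=2: input=2 -> V=0 FIRE
t=3: input=3 -> V=0 FIRE
t=4: input=2 -> V=16
t=5: input=4 -> V=0 FIRE
t=6: input=2 -> V=16
t=7: input=2 -> V=0 FIRE
t=8: input=2 -> V=16
t=9: input=1 -> V=17
t=10: input=3 -> V=0 FIRE
t=11: input=4 -> V=0 FIRE
t=12: input=3 -> V=0 FIRE
t=13: input=1 -> V=8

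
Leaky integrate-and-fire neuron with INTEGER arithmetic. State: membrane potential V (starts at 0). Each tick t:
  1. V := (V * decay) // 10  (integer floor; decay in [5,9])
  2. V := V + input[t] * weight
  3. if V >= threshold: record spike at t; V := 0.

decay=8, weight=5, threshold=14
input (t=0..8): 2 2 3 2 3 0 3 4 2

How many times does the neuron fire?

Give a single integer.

t=0: input=2 -> V=10
t=1: input=2 -> V=0 FIRE
t=2: input=3 -> V=0 FIRE
t=3: input=2 -> V=10
t=4: input=3 -> V=0 FIRE
t=5: input=0 -> V=0
t=6: input=3 -> V=0 FIRE
t=7: input=4 -> V=0 FIRE
t=8: input=2 -> V=10

Answer: 5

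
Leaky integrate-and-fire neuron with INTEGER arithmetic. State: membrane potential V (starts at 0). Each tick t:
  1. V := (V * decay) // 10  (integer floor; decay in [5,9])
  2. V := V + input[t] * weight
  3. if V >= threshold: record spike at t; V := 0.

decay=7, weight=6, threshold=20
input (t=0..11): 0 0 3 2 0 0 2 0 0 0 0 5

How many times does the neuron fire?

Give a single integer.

t=0: input=0 -> V=0
t=1: input=0 -> V=0
t=2: input=3 -> V=18
t=3: input=2 -> V=0 FIRE
t=4: input=0 -> V=0
t=5: input=0 -> V=0
t=6: input=2 -> V=12
t=7: input=0 -> V=8
t=8: input=0 -> V=5
t=9: input=0 -> V=3
t=10: input=0 -> V=2
t=11: input=5 -> V=0 FIRE

Answer: 2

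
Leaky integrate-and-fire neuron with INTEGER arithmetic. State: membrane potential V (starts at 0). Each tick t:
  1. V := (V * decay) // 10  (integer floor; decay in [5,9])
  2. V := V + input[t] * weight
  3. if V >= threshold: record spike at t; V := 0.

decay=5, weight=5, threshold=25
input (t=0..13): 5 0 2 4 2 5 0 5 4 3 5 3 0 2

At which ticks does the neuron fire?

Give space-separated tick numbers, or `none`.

t=0: input=5 -> V=0 FIRE
t=1: input=0 -> V=0
t=2: input=2 -> V=10
t=3: input=4 -> V=0 FIRE
t=4: input=2 -> V=10
t=5: input=5 -> V=0 FIRE
t=6: input=0 -> V=0
t=7: input=5 -> V=0 FIRE
t=8: input=4 -> V=20
t=9: input=3 -> V=0 FIRE
t=10: input=5 -> V=0 FIRE
t=11: input=3 -> V=15
t=12: input=0 -> V=7
t=13: input=2 -> V=13

Answer: 0 3 5 7 9 10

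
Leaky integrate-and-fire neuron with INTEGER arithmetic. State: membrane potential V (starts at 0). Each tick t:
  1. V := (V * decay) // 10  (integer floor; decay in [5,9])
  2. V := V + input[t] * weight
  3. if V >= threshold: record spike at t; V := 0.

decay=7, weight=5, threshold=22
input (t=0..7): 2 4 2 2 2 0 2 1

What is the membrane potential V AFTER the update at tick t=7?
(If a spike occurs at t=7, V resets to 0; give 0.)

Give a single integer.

Answer: 18

Derivation:
t=0: input=2 -> V=10
t=1: input=4 -> V=0 FIRE
t=2: input=2 -> V=10
t=3: input=2 -> V=17
t=4: input=2 -> V=21
t=5: input=0 -> V=14
t=6: input=2 -> V=19
t=7: input=1 -> V=18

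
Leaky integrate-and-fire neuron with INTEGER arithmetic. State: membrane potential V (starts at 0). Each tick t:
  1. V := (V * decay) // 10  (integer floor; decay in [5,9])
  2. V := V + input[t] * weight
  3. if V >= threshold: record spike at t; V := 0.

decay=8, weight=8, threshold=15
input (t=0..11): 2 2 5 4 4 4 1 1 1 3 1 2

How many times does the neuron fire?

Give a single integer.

Answer: 9

Derivation:
t=0: input=2 -> V=0 FIRE
t=1: input=2 -> V=0 FIRE
t=2: input=5 -> V=0 FIRE
t=3: input=4 -> V=0 FIRE
t=4: input=4 -> V=0 FIRE
t=5: input=4 -> V=0 FIRE
t=6: input=1 -> V=8
t=7: input=1 -> V=14
t=8: input=1 -> V=0 FIRE
t=9: input=3 -> V=0 FIRE
t=10: input=1 -> V=8
t=11: input=2 -> V=0 FIRE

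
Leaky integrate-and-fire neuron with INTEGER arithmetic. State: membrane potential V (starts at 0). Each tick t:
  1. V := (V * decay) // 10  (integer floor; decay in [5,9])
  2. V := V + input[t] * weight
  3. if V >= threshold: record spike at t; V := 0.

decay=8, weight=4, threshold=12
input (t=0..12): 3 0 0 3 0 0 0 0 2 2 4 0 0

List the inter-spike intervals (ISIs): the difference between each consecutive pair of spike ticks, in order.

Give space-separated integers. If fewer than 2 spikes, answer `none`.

t=0: input=3 -> V=0 FIRE
t=1: input=0 -> V=0
t=2: input=0 -> V=0
t=3: input=3 -> V=0 FIRE
t=4: input=0 -> V=0
t=5: input=0 -> V=0
t=6: input=0 -> V=0
t=7: input=0 -> V=0
t=8: input=2 -> V=8
t=9: input=2 -> V=0 FIRE
t=10: input=4 -> V=0 FIRE
t=11: input=0 -> V=0
t=12: input=0 -> V=0

Answer: 3 6 1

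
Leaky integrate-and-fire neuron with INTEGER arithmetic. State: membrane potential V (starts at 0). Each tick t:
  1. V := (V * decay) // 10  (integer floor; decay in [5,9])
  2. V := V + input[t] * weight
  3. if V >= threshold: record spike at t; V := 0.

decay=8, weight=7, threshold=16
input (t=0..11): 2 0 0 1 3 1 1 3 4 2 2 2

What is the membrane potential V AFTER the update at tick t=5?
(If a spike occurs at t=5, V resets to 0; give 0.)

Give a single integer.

Answer: 7

Derivation:
t=0: input=2 -> V=14
t=1: input=0 -> V=11
t=2: input=0 -> V=8
t=3: input=1 -> V=13
t=4: input=3 -> V=0 FIRE
t=5: input=1 -> V=7
t=6: input=1 -> V=12
t=7: input=3 -> V=0 FIRE
t=8: input=4 -> V=0 FIRE
t=9: input=2 -> V=14
t=10: input=2 -> V=0 FIRE
t=11: input=2 -> V=14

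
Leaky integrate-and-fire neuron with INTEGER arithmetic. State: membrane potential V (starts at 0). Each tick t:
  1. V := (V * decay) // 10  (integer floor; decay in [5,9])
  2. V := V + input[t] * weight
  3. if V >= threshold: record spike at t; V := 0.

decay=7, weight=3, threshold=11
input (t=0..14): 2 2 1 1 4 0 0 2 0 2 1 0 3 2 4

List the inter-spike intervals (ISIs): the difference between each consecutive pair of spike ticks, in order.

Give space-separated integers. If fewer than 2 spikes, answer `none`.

t=0: input=2 -> V=6
t=1: input=2 -> V=10
t=2: input=1 -> V=10
t=3: input=1 -> V=10
t=4: input=4 -> V=0 FIRE
t=5: input=0 -> V=0
t=6: input=0 -> V=0
t=7: input=2 -> V=6
t=8: input=0 -> V=4
t=9: input=2 -> V=8
t=10: input=1 -> V=8
t=11: input=0 -> V=5
t=12: input=3 -> V=0 FIRE
t=13: input=2 -> V=6
t=14: input=4 -> V=0 FIRE

Answer: 8 2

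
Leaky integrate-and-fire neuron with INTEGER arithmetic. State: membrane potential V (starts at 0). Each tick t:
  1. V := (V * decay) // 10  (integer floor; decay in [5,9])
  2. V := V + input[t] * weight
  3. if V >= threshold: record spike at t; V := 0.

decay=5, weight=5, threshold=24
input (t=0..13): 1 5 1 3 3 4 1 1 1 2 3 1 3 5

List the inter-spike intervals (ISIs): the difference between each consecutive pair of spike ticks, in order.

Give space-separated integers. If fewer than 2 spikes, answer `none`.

Answer: 4 8

Derivation:
t=0: input=1 -> V=5
t=1: input=5 -> V=0 FIRE
t=2: input=1 -> V=5
t=3: input=3 -> V=17
t=4: input=3 -> V=23
t=5: input=4 -> V=0 FIRE
t=6: input=1 -> V=5
t=7: input=1 -> V=7
t=8: input=1 -> V=8
t=9: input=2 -> V=14
t=10: input=3 -> V=22
t=11: input=1 -> V=16
t=12: input=3 -> V=23
t=13: input=5 -> V=0 FIRE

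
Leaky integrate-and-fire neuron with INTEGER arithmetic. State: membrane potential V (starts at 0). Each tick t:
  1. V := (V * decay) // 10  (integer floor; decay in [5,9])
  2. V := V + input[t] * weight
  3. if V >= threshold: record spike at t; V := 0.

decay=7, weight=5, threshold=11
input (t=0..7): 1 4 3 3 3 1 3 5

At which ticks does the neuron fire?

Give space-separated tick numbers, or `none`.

t=0: input=1 -> V=5
t=1: input=4 -> V=0 FIRE
t=2: input=3 -> V=0 FIRE
t=3: input=3 -> V=0 FIRE
t=4: input=3 -> V=0 FIRE
t=5: input=1 -> V=5
t=6: input=3 -> V=0 FIRE
t=7: input=5 -> V=0 FIRE

Answer: 1 2 3 4 6 7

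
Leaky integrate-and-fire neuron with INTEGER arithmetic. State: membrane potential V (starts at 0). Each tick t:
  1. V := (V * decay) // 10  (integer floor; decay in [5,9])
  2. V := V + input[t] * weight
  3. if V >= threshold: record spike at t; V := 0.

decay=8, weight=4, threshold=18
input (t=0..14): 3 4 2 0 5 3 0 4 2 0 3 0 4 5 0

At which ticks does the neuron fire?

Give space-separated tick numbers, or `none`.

Answer: 1 4 7 12 13

Derivation:
t=0: input=3 -> V=12
t=1: input=4 -> V=0 FIRE
t=2: input=2 -> V=8
t=3: input=0 -> V=6
t=4: input=5 -> V=0 FIRE
t=5: input=3 -> V=12
t=6: input=0 -> V=9
t=7: input=4 -> V=0 FIRE
t=8: input=2 -> V=8
t=9: input=0 -> V=6
t=10: input=3 -> V=16
t=11: input=0 -> V=12
t=12: input=4 -> V=0 FIRE
t=13: input=5 -> V=0 FIRE
t=14: input=0 -> V=0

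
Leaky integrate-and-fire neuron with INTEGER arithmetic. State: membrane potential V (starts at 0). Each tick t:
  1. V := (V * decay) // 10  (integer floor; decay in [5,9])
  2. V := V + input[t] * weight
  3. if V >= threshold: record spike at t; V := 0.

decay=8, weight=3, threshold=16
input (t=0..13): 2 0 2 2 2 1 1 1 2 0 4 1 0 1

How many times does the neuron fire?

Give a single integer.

Answer: 2

Derivation:
t=0: input=2 -> V=6
t=1: input=0 -> V=4
t=2: input=2 -> V=9
t=3: input=2 -> V=13
t=4: input=2 -> V=0 FIRE
t=5: input=1 -> V=3
t=6: input=1 -> V=5
t=7: input=1 -> V=7
t=8: input=2 -> V=11
t=9: input=0 -> V=8
t=10: input=4 -> V=0 FIRE
t=11: input=1 -> V=3
t=12: input=0 -> V=2
t=13: input=1 -> V=4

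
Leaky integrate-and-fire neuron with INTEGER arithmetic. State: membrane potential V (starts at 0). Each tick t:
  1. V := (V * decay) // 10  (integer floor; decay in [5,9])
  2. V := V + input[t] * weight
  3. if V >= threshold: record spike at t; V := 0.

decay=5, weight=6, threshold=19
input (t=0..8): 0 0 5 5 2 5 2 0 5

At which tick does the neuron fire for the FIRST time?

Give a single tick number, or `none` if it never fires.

t=0: input=0 -> V=0
t=1: input=0 -> V=0
t=2: input=5 -> V=0 FIRE
t=3: input=5 -> V=0 FIRE
t=4: input=2 -> V=12
t=5: input=5 -> V=0 FIRE
t=6: input=2 -> V=12
t=7: input=0 -> V=6
t=8: input=5 -> V=0 FIRE

Answer: 2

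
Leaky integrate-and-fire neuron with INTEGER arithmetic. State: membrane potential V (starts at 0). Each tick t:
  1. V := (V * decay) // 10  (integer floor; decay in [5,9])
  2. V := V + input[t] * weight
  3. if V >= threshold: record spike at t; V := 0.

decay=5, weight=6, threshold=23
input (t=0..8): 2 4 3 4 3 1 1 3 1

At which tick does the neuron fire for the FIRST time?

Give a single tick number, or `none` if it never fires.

Answer: 1

Derivation:
t=0: input=2 -> V=12
t=1: input=4 -> V=0 FIRE
t=2: input=3 -> V=18
t=3: input=4 -> V=0 FIRE
t=4: input=3 -> V=18
t=5: input=1 -> V=15
t=6: input=1 -> V=13
t=7: input=3 -> V=0 FIRE
t=8: input=1 -> V=6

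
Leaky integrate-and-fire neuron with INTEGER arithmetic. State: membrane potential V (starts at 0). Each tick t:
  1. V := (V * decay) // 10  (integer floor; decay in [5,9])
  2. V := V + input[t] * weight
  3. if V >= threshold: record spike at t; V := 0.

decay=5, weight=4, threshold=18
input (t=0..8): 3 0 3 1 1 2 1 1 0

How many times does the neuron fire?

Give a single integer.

t=0: input=3 -> V=12
t=1: input=0 -> V=6
t=2: input=3 -> V=15
t=3: input=1 -> V=11
t=4: input=1 -> V=9
t=5: input=2 -> V=12
t=6: input=1 -> V=10
t=7: input=1 -> V=9
t=8: input=0 -> V=4

Answer: 0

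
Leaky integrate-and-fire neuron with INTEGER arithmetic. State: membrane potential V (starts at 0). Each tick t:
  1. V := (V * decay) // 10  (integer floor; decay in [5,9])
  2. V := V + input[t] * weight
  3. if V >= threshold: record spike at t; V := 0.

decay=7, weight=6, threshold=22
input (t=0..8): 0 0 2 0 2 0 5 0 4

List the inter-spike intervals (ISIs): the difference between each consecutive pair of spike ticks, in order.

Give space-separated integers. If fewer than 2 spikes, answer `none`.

t=0: input=0 -> V=0
t=1: input=0 -> V=0
t=2: input=2 -> V=12
t=3: input=0 -> V=8
t=4: input=2 -> V=17
t=5: input=0 -> V=11
t=6: input=5 -> V=0 FIRE
t=7: input=0 -> V=0
t=8: input=4 -> V=0 FIRE

Answer: 2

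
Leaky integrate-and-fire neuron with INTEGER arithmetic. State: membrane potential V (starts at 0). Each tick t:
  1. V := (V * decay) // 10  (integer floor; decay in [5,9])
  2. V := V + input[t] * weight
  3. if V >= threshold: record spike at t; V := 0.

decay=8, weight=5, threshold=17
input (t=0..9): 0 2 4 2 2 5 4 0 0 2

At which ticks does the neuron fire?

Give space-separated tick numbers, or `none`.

t=0: input=0 -> V=0
t=1: input=2 -> V=10
t=2: input=4 -> V=0 FIRE
t=3: input=2 -> V=10
t=4: input=2 -> V=0 FIRE
t=5: input=5 -> V=0 FIRE
t=6: input=4 -> V=0 FIRE
t=7: input=0 -> V=0
t=8: input=0 -> V=0
t=9: input=2 -> V=10

Answer: 2 4 5 6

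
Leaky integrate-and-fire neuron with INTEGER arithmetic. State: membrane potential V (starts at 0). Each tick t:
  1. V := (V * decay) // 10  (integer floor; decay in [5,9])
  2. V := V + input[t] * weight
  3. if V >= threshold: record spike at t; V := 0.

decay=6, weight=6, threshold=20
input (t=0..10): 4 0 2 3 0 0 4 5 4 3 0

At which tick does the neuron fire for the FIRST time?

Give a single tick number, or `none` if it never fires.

t=0: input=4 -> V=0 FIRE
t=1: input=0 -> V=0
t=2: input=2 -> V=12
t=3: input=3 -> V=0 FIRE
t=4: input=0 -> V=0
t=5: input=0 -> V=0
t=6: input=4 -> V=0 FIRE
t=7: input=5 -> V=0 FIRE
t=8: input=4 -> V=0 FIRE
t=9: input=3 -> V=18
t=10: input=0 -> V=10

Answer: 0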